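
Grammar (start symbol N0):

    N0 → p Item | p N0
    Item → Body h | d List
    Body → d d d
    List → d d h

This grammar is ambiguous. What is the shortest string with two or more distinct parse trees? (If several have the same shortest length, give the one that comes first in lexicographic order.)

length 5: p d d d h has 2 parse trees

Two derivations of p d d d h:
  N0 ⇒ p Item ⇒ p Body h ⇒ p d d d h
  N0 ⇒ p Item ⇒ p d List ⇒ p d d d h

p d d d h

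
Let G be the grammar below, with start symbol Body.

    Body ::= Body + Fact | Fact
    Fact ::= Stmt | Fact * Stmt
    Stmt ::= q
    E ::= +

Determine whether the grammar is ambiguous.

Unambiguous

(E is unreachable from Body, so its rules don't affect L(Body).) The grammar is stratified — Body handles '+' (left-recursive), Fact handles '*', Stmt atoms. Each operator has a fixed associativity and precedence level, so every string has one parse.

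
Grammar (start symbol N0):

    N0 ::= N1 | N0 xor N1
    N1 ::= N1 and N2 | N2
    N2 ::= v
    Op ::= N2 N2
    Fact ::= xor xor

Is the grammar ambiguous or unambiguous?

Unambiguous

Only N0, N1, N2 are reachable from N0; ignoring the rest: The grammar is stratified — N0 handles 'xor' (left-recursive), N1 handles 'and', N2 atoms. Each operator has a fixed associativity and precedence level, so every string has one parse.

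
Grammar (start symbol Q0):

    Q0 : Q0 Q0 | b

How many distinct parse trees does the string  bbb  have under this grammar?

Parse trees for bbb:
  [Q0 [Q0 b] [Q0 [Q0 b] [Q0 b]]]
  [Q0 [Q0 [Q0 b] [Q0 b]] [Q0 b]]

2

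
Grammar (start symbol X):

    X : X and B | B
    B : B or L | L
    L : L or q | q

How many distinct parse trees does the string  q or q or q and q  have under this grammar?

Parse trees for q or q or q and q:
  [X [X [B [B [L q]] or [L [L q] or q]]] and [B [L q]]]
  [X [X [B [B [B [L q]] or [L q]] or [L q]]] and [B [L q]]]
  [X [X [B [B [L [L q] or q]] or [L q]]] and [B [L q]]]
  [X [X [B [L [L [L q] or q] or q]]] and [B [L q]]]

4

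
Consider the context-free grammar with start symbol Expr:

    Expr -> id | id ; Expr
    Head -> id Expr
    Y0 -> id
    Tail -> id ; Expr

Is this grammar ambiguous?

Only Expr is reachable from Expr; ignoring the rest: Right-recursive list with a separator: after each atom, whether the separator follows determines the rule. One parse per string.

Unambiguous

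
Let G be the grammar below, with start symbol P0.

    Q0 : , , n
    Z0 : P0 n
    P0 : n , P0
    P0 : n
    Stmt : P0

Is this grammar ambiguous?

Unambiguous

Only P0 is reachable from P0; ignoring the rest: Right-recursive list with a separator: after each atom, whether the separator follows determines the rule. One parse per string.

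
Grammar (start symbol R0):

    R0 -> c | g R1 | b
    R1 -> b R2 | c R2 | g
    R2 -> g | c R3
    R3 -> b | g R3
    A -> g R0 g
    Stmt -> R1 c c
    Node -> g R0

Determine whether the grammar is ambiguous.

Only R0, R1, R2, R3 are reachable from R0; ignoring the rest: Restricted to the reachable nonterminals, every rule has the form A → t or A → t B, and no two rules for the same A share a first terminal. The grammar encodes a DFA — one run per string.

Unambiguous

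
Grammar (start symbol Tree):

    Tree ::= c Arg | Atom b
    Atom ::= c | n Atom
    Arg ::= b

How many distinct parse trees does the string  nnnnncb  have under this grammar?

Parse trees for nnnnncb:
  [Tree [Atom n [Atom n [Atom n [Atom n [Atom n [Atom c]]]]]] b]

1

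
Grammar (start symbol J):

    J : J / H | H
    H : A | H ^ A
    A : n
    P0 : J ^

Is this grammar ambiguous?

Unambiguous

(P0 is unreachable from J, so its rules don't affect L(J).) J → J / H | H  ;  H → H ^ A | A  — a left-associative chain with A at the bottom. Each string factors uniquely by precedence.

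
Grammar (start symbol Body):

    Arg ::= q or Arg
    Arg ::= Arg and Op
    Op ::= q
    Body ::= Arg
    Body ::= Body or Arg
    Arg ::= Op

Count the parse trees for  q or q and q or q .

3

Parse trees for q or q and q or q:
  [Body [Body [Arg q or [Arg [Arg [Op q]] and [Op q]]]] or [Arg [Op q]]]
  [Body [Body [Arg [Arg q or [Arg [Op q]]] and [Op q]]] or [Arg [Op q]]]
  [Body [Body [Body [Arg [Op q]]] or [Arg [Arg [Op q]] and [Op q]]] or [Arg [Op q]]]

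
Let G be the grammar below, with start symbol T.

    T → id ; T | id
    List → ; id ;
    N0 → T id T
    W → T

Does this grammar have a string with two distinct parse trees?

(List, N0, W are unreachable from T, so their rules don't affect L(T).) The reachable grammar is A → atom sep A | atom. Each atom is followed by either the separator (recurse) or end-of-string (stop) — no choice point.

Unambiguous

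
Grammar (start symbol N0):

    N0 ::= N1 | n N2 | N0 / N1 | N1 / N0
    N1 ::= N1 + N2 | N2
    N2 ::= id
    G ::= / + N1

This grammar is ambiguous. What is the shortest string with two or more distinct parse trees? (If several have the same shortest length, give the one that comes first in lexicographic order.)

id / id

length 1: no string has ≥2 trees
length 2: no string has ≥2 trees
length 3: id / id has 2 parse trees

Two derivations of id / id:
  N0 ⇒ N0 / N1 ⇒ N1 / N1 ⇒ N2 / N1 ⇒ id / N1 ⇒ id / N2 ⇒ id / id
  N0 ⇒ N1 / N0 ⇒ N2 / N0 ⇒ id / N0 ⇒ id / N1 ⇒ id / N2 ⇒ id / id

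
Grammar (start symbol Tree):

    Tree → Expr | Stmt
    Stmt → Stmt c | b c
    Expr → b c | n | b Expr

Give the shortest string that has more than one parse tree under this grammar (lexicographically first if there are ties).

length 1: no string has ≥2 trees
length 2: b c has 2 parse trees

Two derivations of b c:
  Tree ⇒ Expr ⇒ b c
  Tree ⇒ Stmt ⇒ b c

b c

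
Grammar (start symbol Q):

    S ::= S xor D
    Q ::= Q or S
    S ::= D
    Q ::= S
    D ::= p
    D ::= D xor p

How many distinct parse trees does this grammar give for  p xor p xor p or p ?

4

Parse trees for p xor p xor p or p:
  [Q [Q [S [S [D p]] xor [D [D p] xor p]]] or [S [D p]]]
  [Q [Q [S [S [S [D p]] xor [D p]] xor [D p]]] or [S [D p]]]
  [Q [Q [S [S [D [D p] xor p]] xor [D p]]] or [S [D p]]]
  [Q [Q [S [D [D [D p] xor p] xor p]]] or [S [D p]]]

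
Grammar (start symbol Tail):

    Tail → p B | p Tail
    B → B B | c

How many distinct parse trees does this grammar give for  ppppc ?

Parse trees for ppppc:
  [Tail p [Tail p [Tail p [Tail p [B c]]]]]

1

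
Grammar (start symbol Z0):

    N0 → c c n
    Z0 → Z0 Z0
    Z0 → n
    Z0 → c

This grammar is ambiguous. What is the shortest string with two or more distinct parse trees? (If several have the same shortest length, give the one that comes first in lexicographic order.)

length 1: no string has ≥2 trees
length 2: no string has ≥2 trees
length 3: c c c has 2 parse trees

Two derivations of c c c:
  Z0 ⇒ Z0 Z0 ⇒ Z0 Z0 Z0 ⇒ c Z0 Z0 ⇒ c c Z0 ⇒ c c c
  Z0 ⇒ Z0 Z0 ⇒ c Z0 ⇒ c Z0 Z0 ⇒ c c Z0 ⇒ c c c

c c c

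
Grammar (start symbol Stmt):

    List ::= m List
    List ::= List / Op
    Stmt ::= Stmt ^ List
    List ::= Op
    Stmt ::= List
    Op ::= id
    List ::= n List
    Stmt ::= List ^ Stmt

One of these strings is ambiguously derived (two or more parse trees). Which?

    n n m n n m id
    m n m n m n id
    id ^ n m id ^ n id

id ^ n m id ^ n id

n n m n n m id: 1 tree
m n m n m n id: 1 tree
id ^ n m id ^ n id: 4 trees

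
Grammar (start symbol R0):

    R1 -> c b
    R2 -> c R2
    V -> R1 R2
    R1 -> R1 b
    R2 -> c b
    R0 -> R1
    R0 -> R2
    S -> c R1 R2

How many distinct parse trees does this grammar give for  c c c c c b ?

Parse trees for c c c c c b:
  [R0 [R2 c [R2 c [R2 c [R2 c [R2 c b]]]]]]

1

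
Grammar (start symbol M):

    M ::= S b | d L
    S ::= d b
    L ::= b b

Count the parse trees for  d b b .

2

Parse trees for d b b:
  [M [S d b] b]
  [M d [L b b]]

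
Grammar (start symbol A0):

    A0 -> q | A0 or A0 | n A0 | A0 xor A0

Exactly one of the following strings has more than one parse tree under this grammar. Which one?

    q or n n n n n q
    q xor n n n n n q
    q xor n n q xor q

q or n n n n n q: 1 tree
q xor n n n n n q: 1 tree
q xor n n q xor q: 4 trees

q xor n n q xor q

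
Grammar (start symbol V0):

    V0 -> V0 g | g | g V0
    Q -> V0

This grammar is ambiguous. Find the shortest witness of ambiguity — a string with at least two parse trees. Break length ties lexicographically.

length 1: no string has ≥2 trees
length 2: g g has 2 parse trees

Two derivations of g g:
  V0 ⇒ V0 g ⇒ g g
  V0 ⇒ g V0 ⇒ g g

g g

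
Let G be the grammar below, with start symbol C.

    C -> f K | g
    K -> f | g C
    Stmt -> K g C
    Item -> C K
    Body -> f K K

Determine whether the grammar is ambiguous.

Unambiguous

(Stmt, Item, Body are unreachable from C, so their rules don't affect L(C).) Restricted to the reachable nonterminals, every rule has the form A → t or A → t B, and no two rules for the same A share a first terminal. The grammar encodes a DFA — one run per string.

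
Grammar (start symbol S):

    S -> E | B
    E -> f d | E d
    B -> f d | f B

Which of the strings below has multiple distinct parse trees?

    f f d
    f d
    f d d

f f d: 1 tree
f d: 2 trees
f d d: 1 tree

f d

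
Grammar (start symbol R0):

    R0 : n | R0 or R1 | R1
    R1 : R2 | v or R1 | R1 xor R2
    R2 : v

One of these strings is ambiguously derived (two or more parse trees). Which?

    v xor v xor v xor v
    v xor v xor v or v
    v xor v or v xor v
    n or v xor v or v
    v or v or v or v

v xor v xor v xor v: 1 tree
v xor v xor v or v: 1 tree
v xor v or v xor v: 1 tree
n or v xor v or v: 1 tree
v or v or v or v: 8 trees

v or v or v or v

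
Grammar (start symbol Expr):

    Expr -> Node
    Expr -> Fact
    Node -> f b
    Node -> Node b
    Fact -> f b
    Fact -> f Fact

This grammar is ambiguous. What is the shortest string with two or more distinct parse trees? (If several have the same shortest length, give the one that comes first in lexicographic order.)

f b

length 2: f b has 2 parse trees

Two derivations of f b:
  Expr ⇒ Node ⇒ f b
  Expr ⇒ Fact ⇒ f b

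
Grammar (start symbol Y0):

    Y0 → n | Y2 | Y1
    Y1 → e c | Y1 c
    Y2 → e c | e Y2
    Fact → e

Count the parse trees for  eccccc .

Parse trees for eccccc:
  [Y0 [Y1 [Y1 [Y1 [Y1 [Y1 e c] c] c] c] c]]

1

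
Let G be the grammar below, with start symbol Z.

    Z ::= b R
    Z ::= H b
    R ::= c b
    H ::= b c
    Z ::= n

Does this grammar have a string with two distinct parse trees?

Ambiguous

Witness: b c b

Derivation 1: Z ⇒ b R ⇒ b c b
Derivation 2: Z ⇒ H b ⇒ b c b

Two distinct leftmost derivations for the same string.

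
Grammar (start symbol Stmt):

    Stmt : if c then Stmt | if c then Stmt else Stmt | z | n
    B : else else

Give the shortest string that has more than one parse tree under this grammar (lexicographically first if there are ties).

if c then if c then n else n

length 1: no string has ≥2 trees
length 4: no string has ≥2 trees
length 6: no string has ≥2 trees
length 7: no string has ≥2 trees
length 9: if c then if c then n else n has 2 parse trees

Two derivations of if c then if c then n else n:
  Stmt ⇒ if c then Stmt ⇒ if c then if c then Stmt else Stmt ⇒ if c then if c then n else Stmt ⇒ if c then if c then n else n
  Stmt ⇒ if c then Stmt else Stmt ⇒ if c then if c then Stmt else Stmt ⇒ if c then if c then n else Stmt ⇒ if c then if c then n else n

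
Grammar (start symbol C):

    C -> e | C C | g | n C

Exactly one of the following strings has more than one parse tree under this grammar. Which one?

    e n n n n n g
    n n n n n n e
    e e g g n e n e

e e g g n e n e

e n n n n n g: 1 tree
n n n n n n e: 1 tree
e e g g n e n e: 56 trees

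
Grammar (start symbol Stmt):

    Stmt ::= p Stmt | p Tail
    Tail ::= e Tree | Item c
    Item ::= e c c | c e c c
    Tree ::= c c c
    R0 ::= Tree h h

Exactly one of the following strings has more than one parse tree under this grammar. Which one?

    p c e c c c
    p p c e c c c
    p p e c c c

p c e c c c: 1 tree
p p c e c c c: 1 tree
p p e c c c: 2 trees

p p e c c c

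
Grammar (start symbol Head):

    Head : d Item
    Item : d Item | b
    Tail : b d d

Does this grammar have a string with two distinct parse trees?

Unambiguous

(Tail is unreachable from Head, so its rules don't affect L(Head).) Restricted to the reachable nonterminals, every rule has the form A → t or A → t B, and no two rules for the same A share a first terminal. The grammar encodes a DFA — one run per string.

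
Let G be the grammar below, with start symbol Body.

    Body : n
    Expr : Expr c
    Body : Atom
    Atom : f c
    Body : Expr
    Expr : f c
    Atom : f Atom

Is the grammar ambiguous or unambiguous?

Witness: f c

Derivation 1: Body ⇒ Atom ⇒ f c
Derivation 2: Body ⇒ Expr ⇒ f c

Two distinct leftmost derivations for the same string.

Ambiguous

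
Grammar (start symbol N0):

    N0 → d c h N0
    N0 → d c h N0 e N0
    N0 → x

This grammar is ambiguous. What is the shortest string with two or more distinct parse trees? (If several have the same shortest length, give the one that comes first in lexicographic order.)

length 1: no string has ≥2 trees
length 4: no string has ≥2 trees
length 6: no string has ≥2 trees
length 7: no string has ≥2 trees
length 9: d c h d c h x e x has 2 parse trees

Two derivations of d c h d c h x e x:
  N0 ⇒ d c h N0 ⇒ d c h d c h N0 e N0 ⇒ d c h d c h x e N0 ⇒ d c h d c h x e x
  N0 ⇒ d c h N0 e N0 ⇒ d c h d c h N0 e N0 ⇒ d c h d c h x e N0 ⇒ d c h d c h x e x

d c h d c h x e x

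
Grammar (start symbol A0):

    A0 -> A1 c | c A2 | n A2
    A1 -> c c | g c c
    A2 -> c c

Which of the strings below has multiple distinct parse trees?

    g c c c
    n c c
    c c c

c c c

g c c c: 1 tree
n c c: 1 tree
c c c: 2 trees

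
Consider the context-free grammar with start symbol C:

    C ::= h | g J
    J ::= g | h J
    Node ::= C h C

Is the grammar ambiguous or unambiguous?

Unambiguous

(Node is unreachable from C, so its rules don't affect L(C).) The reachable rules are right-linear with at most one rule per (nonterminal, next-terminal) pair. Each input token forces the next rule, so parsing is deterministic.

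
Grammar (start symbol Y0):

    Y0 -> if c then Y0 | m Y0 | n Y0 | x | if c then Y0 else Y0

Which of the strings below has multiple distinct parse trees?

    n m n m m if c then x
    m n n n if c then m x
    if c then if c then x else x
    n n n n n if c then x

n m n m m if c then x: 1 tree
m n n n if c then m x: 1 tree
if c then if c then x else x: 2 trees
n n n n n if c then x: 1 tree

if c then if c then x else x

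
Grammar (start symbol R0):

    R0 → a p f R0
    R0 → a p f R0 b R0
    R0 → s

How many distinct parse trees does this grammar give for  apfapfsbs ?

2

Parse trees for apfapfsbs:
  [R0 a p f [R0 a p f [R0 s] b [R0 s]]]
  [R0 a p f [R0 a p f [R0 s]] b [R0 s]]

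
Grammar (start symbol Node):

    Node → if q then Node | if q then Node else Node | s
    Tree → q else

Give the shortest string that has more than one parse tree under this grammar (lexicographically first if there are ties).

if q then if q then s else s

length 1: no string has ≥2 trees
length 4: no string has ≥2 trees
length 6: no string has ≥2 trees
length 7: no string has ≥2 trees
length 9: if q then if q then s else s has 2 parse trees

Two derivations of if q then if q then s else s:
  Node ⇒ if q then Node ⇒ if q then if q then Node else Node ⇒ if q then if q then s else Node ⇒ if q then if q then s else s
  Node ⇒ if q then Node else Node ⇒ if q then if q then Node else Node ⇒ if q then if q then s else Node ⇒ if q then if q then s else s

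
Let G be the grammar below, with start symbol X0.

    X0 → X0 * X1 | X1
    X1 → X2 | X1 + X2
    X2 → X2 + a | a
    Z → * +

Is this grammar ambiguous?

Ambiguous

Witness: a + a

Derivation 1: X0 ⇒ X1 ⇒ X2 ⇒ X2 + a ⇒ a + a
Derivation 2: X0 ⇒ X1 ⇒ X1 + X2 ⇒ X2 + X2 ⇒ a + X2 ⇒ a + a

Two distinct leftmost derivations for the same string.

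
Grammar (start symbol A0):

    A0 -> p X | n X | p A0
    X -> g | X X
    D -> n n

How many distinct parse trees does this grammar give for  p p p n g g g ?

Parse trees for p p p n g g g:
  [A0 p [A0 p [A0 p [A0 n [X [X g] [X [X g] [X g]]]]]]]
  [A0 p [A0 p [A0 p [A0 n [X [X [X g] [X g]] [X g]]]]]]

2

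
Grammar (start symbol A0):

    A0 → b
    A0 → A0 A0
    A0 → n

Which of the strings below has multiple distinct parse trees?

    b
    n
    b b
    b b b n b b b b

b b b n b b b b

b: 1 tree
n: 1 tree
b b: 1 tree
b b b n b b b b: 429 trees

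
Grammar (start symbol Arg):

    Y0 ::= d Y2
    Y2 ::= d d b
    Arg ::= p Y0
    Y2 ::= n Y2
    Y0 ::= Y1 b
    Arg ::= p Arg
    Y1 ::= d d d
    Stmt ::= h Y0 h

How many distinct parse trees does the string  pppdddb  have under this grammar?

2

Parse trees for pppdddb:
  [Arg p [Arg p [Arg p [Y0 d [Y2 d d b]]]]]
  [Arg p [Arg p [Arg p [Y0 [Y1 d d d] b]]]]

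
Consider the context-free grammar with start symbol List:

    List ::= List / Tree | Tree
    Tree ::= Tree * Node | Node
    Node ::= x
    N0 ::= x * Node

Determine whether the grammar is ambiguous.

Unambiguous

Only List, Tree, Node are reachable from List; ignoring the rest: The grammar is stratified — List handles '/' (left-recursive), Tree handles '*', Node atoms. Each operator has a fixed associativity and precedence level, so every string has one parse.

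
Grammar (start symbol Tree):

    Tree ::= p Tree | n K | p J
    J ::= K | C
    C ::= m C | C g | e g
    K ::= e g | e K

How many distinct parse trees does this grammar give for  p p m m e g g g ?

Parse trees for p p m m e g g g:
  [Tree p [Tree p [J [C m [C m [C [C [C e g] g] g]]]]]]
  [Tree p [Tree p [J [C m [C [C m [C [C e g] g]] g]]]]]
  [Tree p [Tree p [J [C m [C [C [C m [C e g]] g] g]]]]]
  [Tree p [Tree p [J [C [C m [C m [C [C e g] g]]] g]]]]
  [Tree p [Tree p [J [C [C m [C [C m [C e g]] g]] g]]]]
  [Tree p [Tree p [J [C [C [C m [C m [C e g]]] g] g]]]]

6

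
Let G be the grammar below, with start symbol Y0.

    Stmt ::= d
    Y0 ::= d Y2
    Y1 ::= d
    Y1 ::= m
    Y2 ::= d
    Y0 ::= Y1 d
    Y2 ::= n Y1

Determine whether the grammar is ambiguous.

Ambiguous

Witness: d d

Derivation 1: Y0 ⇒ d Y2 ⇒ d d
Derivation 2: Y0 ⇒ Y1 d ⇒ d d

Two distinct leftmost derivations for the same string.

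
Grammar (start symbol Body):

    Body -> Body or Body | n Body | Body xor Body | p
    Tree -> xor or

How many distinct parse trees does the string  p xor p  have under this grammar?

1

Parse trees for p xor p:
  [Body [Body p] xor [Body p]]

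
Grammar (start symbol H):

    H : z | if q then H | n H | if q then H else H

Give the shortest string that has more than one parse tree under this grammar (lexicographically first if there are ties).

length 1: no string has ≥2 trees
length 2: no string has ≥2 trees
length 3: no string has ≥2 trees
length 4: no string has ≥2 trees
length 5: no string has ≥2 trees
length 6: no string has ≥2 trees
length 7: no string has ≥2 trees
length 8: no string has ≥2 trees
length 9: if q then if q then z else z has 2 parse trees

Two derivations of if q then if q then z else z:
  H ⇒ if q then H ⇒ if q then if q then H else H ⇒ if q then if q then z else H ⇒ if q then if q then z else z
  H ⇒ if q then H else H ⇒ if q then if q then H else H ⇒ if q then if q then z else H ⇒ if q then if q then z else z

if q then if q then z else z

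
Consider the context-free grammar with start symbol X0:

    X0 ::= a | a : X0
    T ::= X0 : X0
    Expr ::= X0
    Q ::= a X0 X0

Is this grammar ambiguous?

Unambiguous

(T, Expr, Q are unreachable from X0, so their rules don't affect L(X0).) Right-recursive list with a separator: after each atom, whether the separator follows determines the rule. One parse per string.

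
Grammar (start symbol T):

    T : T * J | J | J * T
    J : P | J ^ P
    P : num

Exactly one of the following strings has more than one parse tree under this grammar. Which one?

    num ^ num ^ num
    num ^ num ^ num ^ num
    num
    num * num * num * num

num * num * num * num

num ^ num ^ num: 1 tree
num ^ num ^ num ^ num: 1 tree
num: 1 tree
num * num * num * num: 8 trees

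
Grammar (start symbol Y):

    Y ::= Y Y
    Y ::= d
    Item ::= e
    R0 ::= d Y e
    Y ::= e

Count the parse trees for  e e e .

2

Parse trees for e e e:
  [Y [Y e] [Y [Y e] [Y e]]]
  [Y [Y [Y e] [Y e]] [Y e]]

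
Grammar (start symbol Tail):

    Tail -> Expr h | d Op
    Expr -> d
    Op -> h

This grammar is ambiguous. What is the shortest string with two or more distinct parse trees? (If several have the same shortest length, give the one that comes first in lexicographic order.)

length 2: d h has 2 parse trees

Two derivations of d h:
  Tail ⇒ Expr h ⇒ d h
  Tail ⇒ d Op ⇒ d h

d h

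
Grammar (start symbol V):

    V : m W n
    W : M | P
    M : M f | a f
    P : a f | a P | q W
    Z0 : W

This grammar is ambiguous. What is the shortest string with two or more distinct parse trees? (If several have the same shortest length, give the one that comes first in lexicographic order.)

m a f n

length 4: m a f n has 2 parse trees

Two derivations of m a f n:
  V ⇒ m W n ⇒ m M n ⇒ m a f n
  V ⇒ m W n ⇒ m P n ⇒ m a f n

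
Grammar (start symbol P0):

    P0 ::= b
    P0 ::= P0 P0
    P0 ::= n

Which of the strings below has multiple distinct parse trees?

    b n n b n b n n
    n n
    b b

b n n b n b n n: 429 trees
n n: 1 tree
b b: 1 tree

b n n b n b n n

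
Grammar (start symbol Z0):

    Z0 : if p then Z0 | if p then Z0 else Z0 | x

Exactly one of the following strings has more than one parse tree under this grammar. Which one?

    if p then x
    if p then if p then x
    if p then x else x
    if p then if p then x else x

if p then if p then x else x

if p then x: 1 tree
if p then if p then x: 1 tree
if p then x else x: 1 tree
if p then if p then x else x: 2 trees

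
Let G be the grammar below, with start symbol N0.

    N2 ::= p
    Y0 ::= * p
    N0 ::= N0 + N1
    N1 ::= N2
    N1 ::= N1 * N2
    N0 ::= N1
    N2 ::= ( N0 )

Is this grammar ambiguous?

Unambiguous

(Y0 is unreachable from N0, so its rules don't affect L(N0).) The grammar is stratified — N0 handles '+' (left-recursive), N1 handles '*', N2 atoms. Each operator has a fixed associativity and precedence level, so every string has one parse.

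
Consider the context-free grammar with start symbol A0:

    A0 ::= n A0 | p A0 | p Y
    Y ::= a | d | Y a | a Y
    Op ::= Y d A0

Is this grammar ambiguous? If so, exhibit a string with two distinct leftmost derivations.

Witness: p a a

Derivation 1: A0 ⇒ p Y ⇒ p Y a ⇒ p a a
Derivation 2: A0 ⇒ p Y ⇒ p a Y ⇒ p a a

Two distinct leftmost derivations for the same string.

Ambiguous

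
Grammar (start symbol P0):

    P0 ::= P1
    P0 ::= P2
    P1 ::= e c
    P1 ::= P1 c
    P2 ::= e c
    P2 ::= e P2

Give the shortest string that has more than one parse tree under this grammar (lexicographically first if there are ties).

e c

length 2: e c has 2 parse trees

Two derivations of e c:
  P0 ⇒ P1 ⇒ e c
  P0 ⇒ P2 ⇒ e c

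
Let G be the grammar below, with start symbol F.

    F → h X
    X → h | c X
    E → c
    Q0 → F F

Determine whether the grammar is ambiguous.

Only F, X are reachable from F; ignoring the rest: Restricted to the reachable nonterminals, every rule has the form A → t or A → t B, and no two rules for the same A share a first terminal. The grammar encodes a DFA — one run per string.

Unambiguous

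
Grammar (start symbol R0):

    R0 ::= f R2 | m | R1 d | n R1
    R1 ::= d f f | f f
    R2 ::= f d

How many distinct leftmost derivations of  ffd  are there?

Parse trees for ffd:
  [R0 f [R2 f d]]
  [R0 [R1 f f] d]

2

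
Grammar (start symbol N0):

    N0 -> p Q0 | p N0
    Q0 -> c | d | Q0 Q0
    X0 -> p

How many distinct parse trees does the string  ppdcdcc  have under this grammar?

Parse trees for ppdcdcc (showing first 6 of 14):
  [N0 p [N0 p [Q0 [Q0 d] [Q0 [Q0 c] [Q0 [Q0 d] [Q0 [Q0 c] [Q0 c]]]]]]]
  [N0 p [N0 p [Q0 [Q0 d] [Q0 [Q0 c] [Q0 [Q0 [Q0 d] [Q0 c]] [Q0 c]]]]]]
  [N0 p [N0 p [Q0 [Q0 d] [Q0 [Q0 [Q0 c] [Q0 d]] [Q0 [Q0 c] [Q0 c]]]]]]
  [N0 p [N0 p [Q0 [Q0 d] [Q0 [Q0 [Q0 c] [Q0 [Q0 d] [Q0 c]]] [Q0 c]]]]]
  [N0 p [N0 p [Q0 [Q0 d] [Q0 [Q0 [Q0 [Q0 c] [Q0 d]] [Q0 c]] [Q0 c]]]]]
  [N0 p [N0 p [Q0 [Q0 [Q0 d] [Q0 c]] [Q0 [Q0 d] [Q0 [Q0 c] [Q0 c]]]]]]

14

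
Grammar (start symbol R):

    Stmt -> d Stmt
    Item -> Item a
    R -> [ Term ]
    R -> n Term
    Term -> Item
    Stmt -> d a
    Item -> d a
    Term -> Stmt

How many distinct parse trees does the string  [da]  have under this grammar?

2

Parse trees for [da]:
  [R [ [Term [Item d a]] ]]
  [R [ [Term [Stmt d a]] ]]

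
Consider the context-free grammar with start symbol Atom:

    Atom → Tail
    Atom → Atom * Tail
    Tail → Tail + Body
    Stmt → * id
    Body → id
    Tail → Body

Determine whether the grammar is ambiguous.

Only Atom, Tail, Body are reachable from Atom; ignoring the rest: This is a standard precedence ladder (Atom over Tail over Body), with each level left-recursive on its own operator ('*' at Atom, '+' at Tail). That structure is LR(1), hence unambiguous.

Unambiguous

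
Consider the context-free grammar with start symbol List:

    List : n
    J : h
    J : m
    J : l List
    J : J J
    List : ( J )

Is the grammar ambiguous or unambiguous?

Witness: ( h h h )

Derivation 1: List ⇒ ( J ) ⇒ ( J J ) ⇒ ( h J ) ⇒ ( h J J ) ⇒ ( h h J ) ⇒ ( h h h )
Derivation 2: List ⇒ ( J ) ⇒ ( J J ) ⇒ ( J J J ) ⇒ ( h J J ) ⇒ ( h h J ) ⇒ ( h h h )

Two distinct leftmost derivations for the same string.

Ambiguous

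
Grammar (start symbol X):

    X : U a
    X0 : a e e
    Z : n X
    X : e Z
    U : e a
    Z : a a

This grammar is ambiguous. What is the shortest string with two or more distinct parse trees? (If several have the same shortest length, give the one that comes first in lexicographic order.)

length 3: e a a has 2 parse trees

Two derivations of e a a:
  X ⇒ U a ⇒ e a a
  X ⇒ e Z ⇒ e a a

e a a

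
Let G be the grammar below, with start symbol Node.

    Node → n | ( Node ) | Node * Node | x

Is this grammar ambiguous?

Witness: n * n * n

Derivation 1: Node ⇒ Node * Node ⇒ n * Node ⇒ n * Node * Node ⇒ n * n * Node ⇒ n * n * n
Derivation 2: Node ⇒ Node * Node ⇒ Node * Node * Node ⇒ n * Node * Node ⇒ n * n * Node ⇒ n * n * n

Two distinct leftmost derivations for the same string.

Ambiguous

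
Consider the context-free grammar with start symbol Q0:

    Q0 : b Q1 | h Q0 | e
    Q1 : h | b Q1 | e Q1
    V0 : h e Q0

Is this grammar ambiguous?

(V0 is unreachable from Q0, so its rules don't affect L(Q0).) Restricted to the reachable nonterminals, every rule has the form A → t or A → t B, and no two rules for the same A share a first terminal. The grammar encodes a DFA — one run per string.

Unambiguous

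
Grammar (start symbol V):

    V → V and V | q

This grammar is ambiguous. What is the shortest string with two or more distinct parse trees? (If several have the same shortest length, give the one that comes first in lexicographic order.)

q and q and q

length 1: no string has ≥2 trees
length 3: no string has ≥2 trees
length 5: q and q and q has 2 parse trees

Two derivations of q and q and q:
  V ⇒ V and V ⇒ V and V and V ⇒ q and V and V ⇒ q and q and V ⇒ q and q and q
  V ⇒ V and V ⇒ q and V ⇒ q and V and V ⇒ q and q and V ⇒ q and q and q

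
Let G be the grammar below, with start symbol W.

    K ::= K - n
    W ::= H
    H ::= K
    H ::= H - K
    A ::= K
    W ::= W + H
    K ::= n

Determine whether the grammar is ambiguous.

Ambiguous

Witness: n - n

Derivation 1: W ⇒ H ⇒ K ⇒ K - n ⇒ n - n
Derivation 2: W ⇒ H ⇒ H - K ⇒ K - K ⇒ n - K ⇒ n - n

Two distinct leftmost derivations for the same string.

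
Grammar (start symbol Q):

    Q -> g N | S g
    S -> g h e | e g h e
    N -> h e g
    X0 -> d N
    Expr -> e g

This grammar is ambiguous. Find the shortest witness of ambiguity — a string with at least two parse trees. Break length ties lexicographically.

g h e g

length 4: g h e g has 2 parse trees

Two derivations of g h e g:
  Q ⇒ g N ⇒ g h e g
  Q ⇒ S g ⇒ g h e g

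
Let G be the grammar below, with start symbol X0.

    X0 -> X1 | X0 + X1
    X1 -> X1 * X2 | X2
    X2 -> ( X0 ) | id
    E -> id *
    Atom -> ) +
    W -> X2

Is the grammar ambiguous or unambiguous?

Unambiguous

Only X0, X1, X2 are reachable from X0; ignoring the rest: X0 → X0 + X1 | X1  ;  X1 → X1 * X2 | X2  — a left-associative chain with X2 at the bottom. Each string factors uniquely by precedence.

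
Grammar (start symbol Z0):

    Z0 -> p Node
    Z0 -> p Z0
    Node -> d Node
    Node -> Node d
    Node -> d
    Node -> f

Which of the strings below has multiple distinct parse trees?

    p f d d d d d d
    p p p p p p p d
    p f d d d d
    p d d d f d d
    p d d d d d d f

p d d d f d d

p f d d d d d d: 1 tree
p p p p p p p d: 1 tree
p f d d d d: 1 tree
p d d d f d d: 10 trees
p d d d d d d f: 1 tree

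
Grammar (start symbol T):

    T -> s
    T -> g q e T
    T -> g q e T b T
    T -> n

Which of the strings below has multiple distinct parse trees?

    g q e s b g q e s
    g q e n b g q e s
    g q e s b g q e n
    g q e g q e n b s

g q e g q e n b s

g q e s b g q e s: 1 tree
g q e n b g q e s: 1 tree
g q e s b g q e n: 1 tree
g q e g q e n b s: 2 trees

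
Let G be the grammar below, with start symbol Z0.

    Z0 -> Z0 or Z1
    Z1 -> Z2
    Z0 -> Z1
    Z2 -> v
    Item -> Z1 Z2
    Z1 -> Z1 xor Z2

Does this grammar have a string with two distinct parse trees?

Unambiguous

(Item is unreachable from Z0, so its rules don't affect L(Z0).) Z0 → Z0 or Z1 | Z1  ;  Z1 → Z1 xor Z2 | Z2  — a left-associative chain with Z2 at the bottom. Each string factors uniquely by precedence.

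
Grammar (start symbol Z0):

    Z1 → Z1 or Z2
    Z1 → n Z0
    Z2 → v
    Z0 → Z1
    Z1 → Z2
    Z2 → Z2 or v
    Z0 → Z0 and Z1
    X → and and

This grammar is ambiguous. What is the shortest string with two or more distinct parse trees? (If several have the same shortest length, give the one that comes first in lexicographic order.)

v or v

length 1: no string has ≥2 trees
length 2: no string has ≥2 trees
length 3: v or v has 2 parse trees

Two derivations of v or v:
  Z0 ⇒ Z1 ⇒ Z1 or Z2 ⇒ Z2 or Z2 ⇒ v or Z2 ⇒ v or v
  Z0 ⇒ Z1 ⇒ Z2 ⇒ Z2 or v ⇒ v or v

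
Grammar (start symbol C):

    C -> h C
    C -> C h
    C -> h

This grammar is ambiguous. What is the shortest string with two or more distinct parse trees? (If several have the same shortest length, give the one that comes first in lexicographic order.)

h h

length 1: no string has ≥2 trees
length 2: h h has 2 parse trees

Two derivations of h h:
  C ⇒ h C ⇒ h h
  C ⇒ C h ⇒ h h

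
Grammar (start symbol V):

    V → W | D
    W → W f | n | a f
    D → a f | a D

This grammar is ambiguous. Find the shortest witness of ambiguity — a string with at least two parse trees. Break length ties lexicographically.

a f

length 1: no string has ≥2 trees
length 2: a f has 2 parse trees

Two derivations of a f:
  V ⇒ W ⇒ a f
  V ⇒ D ⇒ a f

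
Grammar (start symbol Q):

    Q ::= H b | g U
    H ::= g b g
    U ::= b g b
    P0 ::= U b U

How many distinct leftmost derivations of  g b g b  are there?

Parse trees for g b g b:
  [Q [H g b g] b]
  [Q g [U b g b]]

2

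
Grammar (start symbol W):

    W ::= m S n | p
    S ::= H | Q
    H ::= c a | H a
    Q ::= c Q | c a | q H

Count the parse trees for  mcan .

Parse trees for mcan:
  [W m [S [H c a]] n]
  [W m [S [Q c a]] n]

2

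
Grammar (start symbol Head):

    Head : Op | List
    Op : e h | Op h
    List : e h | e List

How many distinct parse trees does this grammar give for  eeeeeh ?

1

Parse trees for eeeeeh:
  [Head [List e [List e [List e [List e [List e h]]]]]]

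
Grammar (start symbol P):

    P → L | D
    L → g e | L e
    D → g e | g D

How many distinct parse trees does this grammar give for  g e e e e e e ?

1

Parse trees for g e e e e e e:
  [P [L [L [L [L [L [L g e] e] e] e] e] e]]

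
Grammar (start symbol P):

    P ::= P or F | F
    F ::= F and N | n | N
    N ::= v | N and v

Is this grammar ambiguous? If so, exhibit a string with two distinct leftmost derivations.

Witness: v and v

Derivation 1: P ⇒ F ⇒ F and N ⇒ N and N ⇒ v and N ⇒ v and v
Derivation 2: P ⇒ F ⇒ N ⇒ N and v ⇒ v and v

Two distinct leftmost derivations for the same string.

Ambiguous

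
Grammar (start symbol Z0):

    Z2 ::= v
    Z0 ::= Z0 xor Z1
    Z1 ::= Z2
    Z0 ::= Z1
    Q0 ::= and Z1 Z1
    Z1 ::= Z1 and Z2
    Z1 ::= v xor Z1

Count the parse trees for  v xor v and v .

Parse trees for v xor v and v:
  [Z0 [Z0 [Z1 [Z2 v]]] xor [Z1 [Z1 [Z2 v]] and [Z2 v]]]
  [Z0 [Z1 [Z1 v xor [Z1 [Z2 v]]] and [Z2 v]]]
  [Z0 [Z1 v xor [Z1 [Z1 [Z2 v]] and [Z2 v]]]]

3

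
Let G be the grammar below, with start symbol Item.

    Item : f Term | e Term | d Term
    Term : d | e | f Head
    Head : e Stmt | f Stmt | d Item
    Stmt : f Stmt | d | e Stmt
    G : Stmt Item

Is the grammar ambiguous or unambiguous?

Unambiguous

(G is unreachable from Item, so its rules don't affect L(Item).) Each reachable nonterminal has at most one production per leading terminal, and all productions are right-linear; the derivation is determined token-by-token.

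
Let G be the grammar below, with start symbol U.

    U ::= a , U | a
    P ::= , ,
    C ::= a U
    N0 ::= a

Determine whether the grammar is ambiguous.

Unambiguous

Only U is reachable from U; ignoring the rest: The reachable grammar is A → atom sep A | atom. Each atom is followed by either the separator (recurse) or end-of-string (stop) — no choice point.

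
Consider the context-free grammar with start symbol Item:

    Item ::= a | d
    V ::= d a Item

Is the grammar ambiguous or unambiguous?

Only Item is reachable from Item; ignoring the rest: The reachable rules are right-linear with at most one rule per (nonterminal, next-terminal) pair. Each input token forces the next rule, so parsing is deterministic.

Unambiguous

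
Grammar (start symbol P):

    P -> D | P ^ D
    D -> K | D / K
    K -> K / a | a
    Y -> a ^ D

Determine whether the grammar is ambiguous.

Ambiguous

Witness: a / a

Derivation 1: P ⇒ D ⇒ K ⇒ K / a ⇒ a / a
Derivation 2: P ⇒ D ⇒ D / K ⇒ K / K ⇒ a / K ⇒ a / a

Two distinct leftmost derivations for the same string.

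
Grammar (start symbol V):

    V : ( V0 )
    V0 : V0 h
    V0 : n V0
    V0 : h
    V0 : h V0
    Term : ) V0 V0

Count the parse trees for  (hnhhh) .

Parse trees for (hnhhh) (showing first 6 of 11):
  [V ( [V0 [V0 [V0 h [V0 n [V0 h]]] h] h] )]
  [V ( [V0 [V0 h [V0 [V0 n [V0 h]] h]] h] )]
  [V ( [V0 [V0 h [V0 n [V0 [V0 h] h]]] h] )]
  [V ( [V0 [V0 h [V0 n [V0 h [V0 h]]]] h] )]
  [V ( [V0 h [V0 [V0 [V0 n [V0 h]] h] h]] )]
  [V ( [V0 h [V0 [V0 n [V0 [V0 h] h]] h]] )]

11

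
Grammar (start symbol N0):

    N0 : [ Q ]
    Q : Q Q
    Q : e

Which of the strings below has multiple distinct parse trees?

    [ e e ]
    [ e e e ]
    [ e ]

[ e e ]: 1 tree
[ e e e ]: 2 trees
[ e ]: 1 tree

[ e e e ]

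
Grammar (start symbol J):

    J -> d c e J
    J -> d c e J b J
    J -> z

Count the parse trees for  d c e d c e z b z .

2

Parse trees for d c e d c e z b z:
  [J d c e [J d c e [J z] b [J z]]]
  [J d c e [J d c e [J z]] b [J z]]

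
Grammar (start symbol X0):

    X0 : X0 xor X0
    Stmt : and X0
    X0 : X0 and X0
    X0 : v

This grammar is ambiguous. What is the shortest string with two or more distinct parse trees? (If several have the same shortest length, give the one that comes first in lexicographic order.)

v and v and v

length 1: no string has ≥2 trees
length 3: no string has ≥2 trees
length 5: v and v and v has 2 parse trees

Two derivations of v and v and v:
  X0 ⇒ X0 and X0 ⇒ X0 and X0 and X0 ⇒ v and X0 and X0 ⇒ v and v and X0 ⇒ v and v and v
  X0 ⇒ X0 and X0 ⇒ v and X0 ⇒ v and X0 and X0 ⇒ v and v and X0 ⇒ v and v and v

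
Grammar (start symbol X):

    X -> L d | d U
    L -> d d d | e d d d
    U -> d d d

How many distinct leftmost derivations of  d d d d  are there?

Parse trees for d d d d:
  [X [L d d d] d]
  [X d [U d d d]]

2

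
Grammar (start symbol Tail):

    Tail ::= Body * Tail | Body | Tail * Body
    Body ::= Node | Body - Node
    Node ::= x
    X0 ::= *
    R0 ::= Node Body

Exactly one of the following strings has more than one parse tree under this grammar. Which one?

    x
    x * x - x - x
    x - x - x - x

x: 1 tree
x * x - x - x: 2 trees
x - x - x - x: 1 tree

x * x - x - x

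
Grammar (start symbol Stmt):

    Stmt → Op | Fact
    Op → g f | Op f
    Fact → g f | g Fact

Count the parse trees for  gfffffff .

Parse trees for gfffffff:
  [Stmt [Op [Op [Op [Op [Op [Op [Op g f] f] f] f] f] f] f]]

1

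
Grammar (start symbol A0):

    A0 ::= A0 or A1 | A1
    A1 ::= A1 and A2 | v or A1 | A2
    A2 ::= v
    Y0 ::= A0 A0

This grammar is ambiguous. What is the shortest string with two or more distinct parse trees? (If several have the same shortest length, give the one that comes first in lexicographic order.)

v or v

length 1: no string has ≥2 trees
length 3: v or v has 2 parse trees

Two derivations of v or v:
  A0 ⇒ A0 or A1 ⇒ A1 or A1 ⇒ A2 or A1 ⇒ v or A1 ⇒ v or A2 ⇒ v or v
  A0 ⇒ A1 ⇒ v or A1 ⇒ v or A2 ⇒ v or v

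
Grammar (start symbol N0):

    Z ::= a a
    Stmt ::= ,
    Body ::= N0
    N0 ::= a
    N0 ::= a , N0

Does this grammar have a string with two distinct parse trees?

(Stmt, Body, Z are unreachable from N0, so their rules don't affect L(N0).) The reachable grammar is A → atom sep A | atom. Each atom is followed by either the separator (recurse) or end-of-string (stop) — no choice point.

Unambiguous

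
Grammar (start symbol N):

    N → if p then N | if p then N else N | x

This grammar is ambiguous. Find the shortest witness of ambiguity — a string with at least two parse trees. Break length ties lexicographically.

length 1: no string has ≥2 trees
length 4: no string has ≥2 trees
length 6: no string has ≥2 trees
length 7: no string has ≥2 trees
length 9: if p then if p then x else x has 2 parse trees

Two derivations of if p then if p then x else x:
  N ⇒ if p then N ⇒ if p then if p then N else N ⇒ if p then if p then x else N ⇒ if p then if p then x else x
  N ⇒ if p then N else N ⇒ if p then if p then N else N ⇒ if p then if p then x else N ⇒ if p then if p then x else x

if p then if p then x else x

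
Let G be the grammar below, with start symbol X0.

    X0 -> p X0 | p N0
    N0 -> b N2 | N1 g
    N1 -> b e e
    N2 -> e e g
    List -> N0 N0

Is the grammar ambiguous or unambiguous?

Ambiguous

Witness: p b e e g

Derivation 1: X0 ⇒ p N0 ⇒ p b N2 ⇒ p b e e g
Derivation 2: X0 ⇒ p N0 ⇒ p N1 g ⇒ p b e e g

Two distinct leftmost derivations for the same string.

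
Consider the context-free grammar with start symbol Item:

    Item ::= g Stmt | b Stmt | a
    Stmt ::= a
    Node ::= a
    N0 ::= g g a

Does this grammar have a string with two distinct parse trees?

Unambiguous

(Node, N0 are unreachable from Item, so their rules don't affect L(Item).) Each reachable nonterminal has at most one production per leading terminal, and all productions are right-linear; the derivation is determined token-by-token.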